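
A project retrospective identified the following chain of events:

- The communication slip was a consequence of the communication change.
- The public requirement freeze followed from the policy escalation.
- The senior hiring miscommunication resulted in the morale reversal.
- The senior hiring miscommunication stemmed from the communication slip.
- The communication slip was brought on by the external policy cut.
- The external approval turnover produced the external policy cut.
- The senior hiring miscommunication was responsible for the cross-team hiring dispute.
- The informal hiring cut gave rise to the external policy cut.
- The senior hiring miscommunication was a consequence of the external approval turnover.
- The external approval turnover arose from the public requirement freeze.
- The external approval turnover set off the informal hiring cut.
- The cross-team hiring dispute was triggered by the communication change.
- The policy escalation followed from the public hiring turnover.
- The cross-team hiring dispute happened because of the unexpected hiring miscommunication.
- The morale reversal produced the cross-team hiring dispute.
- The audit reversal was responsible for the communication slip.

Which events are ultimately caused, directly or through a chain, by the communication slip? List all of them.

Direct effects: the senior hiring miscommunication.
2 steps out: the morale reversal, the cross-team hiring dispute.
Not reachable from it: the public hiring turnover, the policy escalation, the public requirement freeze, the audit reversal, the external approval turnover, the unexpected hiring miscommunication, the communication change, the informal hiring cut, the external policy cut.

the cross-team hiring dispute, the morale reversal, the senior hiring miscommunication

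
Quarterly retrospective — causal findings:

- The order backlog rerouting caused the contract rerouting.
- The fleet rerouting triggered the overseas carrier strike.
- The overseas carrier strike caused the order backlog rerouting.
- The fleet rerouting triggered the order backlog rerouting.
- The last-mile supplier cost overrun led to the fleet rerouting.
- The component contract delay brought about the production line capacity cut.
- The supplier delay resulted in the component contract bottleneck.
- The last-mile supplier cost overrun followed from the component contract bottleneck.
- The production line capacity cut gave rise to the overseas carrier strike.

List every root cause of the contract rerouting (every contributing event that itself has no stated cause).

the component contract delay, the supplier delay

Tracing upstream from the contract rerouting: the contract rerouting ← the order backlog rerouting ← the fleet rerouting ← the last-mile supplier cost overrun ← the component contract bottleneck ← the supplier delay.
A separate upstream branch: the contract rerouting ← the order backlog rerouting ← the overseas carrier strike ← the production line capacity cut ← the component contract delay.
Each of those chain origins has no stated cause.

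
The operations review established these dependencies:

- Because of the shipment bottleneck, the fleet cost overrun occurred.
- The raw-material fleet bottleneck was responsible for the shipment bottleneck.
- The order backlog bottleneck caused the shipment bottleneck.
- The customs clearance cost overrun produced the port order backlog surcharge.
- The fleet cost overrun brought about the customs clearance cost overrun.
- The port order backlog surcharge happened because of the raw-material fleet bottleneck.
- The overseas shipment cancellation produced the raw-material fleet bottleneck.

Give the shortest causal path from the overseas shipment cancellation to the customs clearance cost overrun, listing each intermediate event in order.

the overseas shipment cancellation → the raw-material fleet bottleneck → the shipment bottleneck → the fleet cost overrun → the customs clearance cost overrun

the overseas shipment cancellation → the raw-material fleet bottleneck
the raw-material fleet bottleneck → the shipment bottleneck
the shipment bottleneck → the fleet cost overrun
the fleet cost overrun → the customs clearance cost overrun
Length: 4 steps.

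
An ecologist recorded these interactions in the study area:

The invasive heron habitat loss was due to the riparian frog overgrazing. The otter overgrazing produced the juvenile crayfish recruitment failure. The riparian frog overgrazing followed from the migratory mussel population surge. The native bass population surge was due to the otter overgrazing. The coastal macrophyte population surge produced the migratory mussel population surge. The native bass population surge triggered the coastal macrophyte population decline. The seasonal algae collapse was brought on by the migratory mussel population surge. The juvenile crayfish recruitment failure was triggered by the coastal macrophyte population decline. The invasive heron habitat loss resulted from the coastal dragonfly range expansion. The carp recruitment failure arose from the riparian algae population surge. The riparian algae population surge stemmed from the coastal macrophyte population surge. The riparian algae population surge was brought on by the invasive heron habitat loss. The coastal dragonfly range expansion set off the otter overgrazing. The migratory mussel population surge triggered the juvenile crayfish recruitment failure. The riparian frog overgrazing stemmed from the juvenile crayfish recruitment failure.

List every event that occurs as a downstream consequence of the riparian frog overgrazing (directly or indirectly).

the carp recruitment failure, the invasive heron habitat loss, the riparian algae population surge

Direct effects: the invasive heron habitat loss.
2 steps out: the riparian algae population surge.
3 steps out: the carp recruitment failure.
Not reachable from it: the coastal macrophyte population surge, the migratory mussel population surge, the seasonal algae collapse, the coastal dragonfly range expansion, the otter overgrazing, the native bass population surge, the coastal macrophyte population decline, the juvenile crayfish recruitment failure.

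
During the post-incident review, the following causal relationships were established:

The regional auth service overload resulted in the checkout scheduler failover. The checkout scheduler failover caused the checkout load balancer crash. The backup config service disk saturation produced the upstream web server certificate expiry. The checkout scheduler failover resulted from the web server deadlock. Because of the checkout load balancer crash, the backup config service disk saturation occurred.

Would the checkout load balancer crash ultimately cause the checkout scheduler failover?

The checkout load balancer crash leads to the backup config service disk saturation, the upstream web server certificate expiry; the checkout scheduler failover is not among them.

No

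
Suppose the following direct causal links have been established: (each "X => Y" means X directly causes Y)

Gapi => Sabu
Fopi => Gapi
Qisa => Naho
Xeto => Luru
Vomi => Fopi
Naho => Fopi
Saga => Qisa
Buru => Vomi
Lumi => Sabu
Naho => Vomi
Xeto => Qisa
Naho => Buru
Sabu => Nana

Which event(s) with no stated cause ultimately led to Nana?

Tracing upstream from Nana: Nana ← Sabu ← Gapi ← Fopi ← Naho ← Qisa ← Saga.
A separate upstream branch: Nana ← Sabu ← Lumi.
A separate upstream branch: Nana ← Sabu ← Gapi ← Fopi ← Naho ← Qisa ← Xeto.
Each of those chain origins has no stated cause.

Lumi, Saga, Xeto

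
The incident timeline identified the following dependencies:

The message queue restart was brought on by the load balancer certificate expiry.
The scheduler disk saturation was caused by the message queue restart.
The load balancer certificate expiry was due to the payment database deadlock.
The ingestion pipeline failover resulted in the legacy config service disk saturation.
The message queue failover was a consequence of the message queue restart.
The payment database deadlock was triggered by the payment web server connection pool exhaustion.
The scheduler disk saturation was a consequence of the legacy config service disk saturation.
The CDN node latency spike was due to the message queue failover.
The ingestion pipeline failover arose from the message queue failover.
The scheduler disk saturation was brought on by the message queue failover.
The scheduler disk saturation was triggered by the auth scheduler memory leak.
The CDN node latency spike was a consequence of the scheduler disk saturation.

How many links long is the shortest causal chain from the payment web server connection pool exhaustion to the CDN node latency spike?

Shortest chain: the payment web server connection pool exhaustion → the payment database deadlock → the load balancer certificate expiry → the message queue restart → the message queue failover → the CDN node latency spike.

5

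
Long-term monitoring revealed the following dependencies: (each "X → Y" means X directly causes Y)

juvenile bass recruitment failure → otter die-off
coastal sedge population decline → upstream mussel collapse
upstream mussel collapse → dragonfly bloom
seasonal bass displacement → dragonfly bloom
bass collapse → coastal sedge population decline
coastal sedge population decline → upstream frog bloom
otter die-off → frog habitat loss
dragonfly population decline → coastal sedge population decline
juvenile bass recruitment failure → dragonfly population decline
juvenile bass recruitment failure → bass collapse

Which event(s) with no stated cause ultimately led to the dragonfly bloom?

Tracing upstream from the dragonfly bloom: the dragonfly bloom ← the upstream mussel collapse ← the coastal sedge population decline ← the bass collapse ← the juvenile bass recruitment failure.
A separate upstream branch: the dragonfly bloom ← the seasonal bass displacement.
Each of those chain origins has no stated cause.

the juvenile bass recruitment failure, the seasonal bass displacement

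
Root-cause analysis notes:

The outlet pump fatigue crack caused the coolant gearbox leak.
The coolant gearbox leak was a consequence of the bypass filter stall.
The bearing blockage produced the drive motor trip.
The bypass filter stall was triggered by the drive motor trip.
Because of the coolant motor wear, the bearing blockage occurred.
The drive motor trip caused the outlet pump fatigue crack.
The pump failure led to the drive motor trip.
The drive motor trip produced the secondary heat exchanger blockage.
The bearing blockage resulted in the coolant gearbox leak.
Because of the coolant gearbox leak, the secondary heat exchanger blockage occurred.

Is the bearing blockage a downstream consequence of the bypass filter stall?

The bypass filter stall leads to the coolant gearbox leak, the secondary heat exchanger blockage; the bearing blockage is not among them.

No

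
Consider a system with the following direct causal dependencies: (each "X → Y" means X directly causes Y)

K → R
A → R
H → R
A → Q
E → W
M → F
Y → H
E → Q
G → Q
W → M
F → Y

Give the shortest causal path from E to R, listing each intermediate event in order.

E → W → M → F → Y → H → R

E → W
W → M
M → F
F → Y
Y → H
H → R
Length: 6 steps.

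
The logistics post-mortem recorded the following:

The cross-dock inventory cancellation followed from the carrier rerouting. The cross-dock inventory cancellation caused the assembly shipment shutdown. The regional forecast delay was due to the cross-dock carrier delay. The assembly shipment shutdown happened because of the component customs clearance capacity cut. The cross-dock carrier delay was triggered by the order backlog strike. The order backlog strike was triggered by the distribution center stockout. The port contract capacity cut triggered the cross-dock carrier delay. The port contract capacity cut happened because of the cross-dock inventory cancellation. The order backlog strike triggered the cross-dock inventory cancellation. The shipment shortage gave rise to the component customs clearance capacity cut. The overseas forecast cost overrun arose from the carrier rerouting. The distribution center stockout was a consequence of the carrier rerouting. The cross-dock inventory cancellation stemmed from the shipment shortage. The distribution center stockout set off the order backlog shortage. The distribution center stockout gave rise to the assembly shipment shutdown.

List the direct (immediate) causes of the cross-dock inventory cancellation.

the carrier rerouting, the order backlog strike, the shipment shortage

Upstream contributors include the distribution center stockout, but only the carrier rerouting, the order backlog strike, the shipment shortage feed directly into the cross-dock inventory cancellation.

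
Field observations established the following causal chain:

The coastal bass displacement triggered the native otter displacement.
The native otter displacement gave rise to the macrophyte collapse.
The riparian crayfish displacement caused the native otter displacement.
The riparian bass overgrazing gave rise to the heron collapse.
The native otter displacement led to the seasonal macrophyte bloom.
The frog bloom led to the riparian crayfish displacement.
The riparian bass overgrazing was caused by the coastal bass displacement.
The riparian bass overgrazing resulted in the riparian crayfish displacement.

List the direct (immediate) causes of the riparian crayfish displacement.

the frog bloom, the riparian bass overgrazing

Upstream contributors include the coastal bass displacement, but only the frog bloom, the riparian bass overgrazing feed directly into the riparian crayfish displacement.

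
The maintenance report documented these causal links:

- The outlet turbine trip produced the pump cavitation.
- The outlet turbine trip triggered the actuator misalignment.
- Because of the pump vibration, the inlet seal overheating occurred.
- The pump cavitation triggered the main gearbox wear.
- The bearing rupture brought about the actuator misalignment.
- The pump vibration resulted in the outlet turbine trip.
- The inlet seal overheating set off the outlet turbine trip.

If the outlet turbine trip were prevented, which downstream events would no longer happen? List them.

Downstream of the outlet turbine trip: the actuator misalignment, the pump cavitation, the main gearbox wear.
Of those, still caused via another path: the actuator misalignment.
The remainder have no surviving cause.

the main gearbox wear, the pump cavitation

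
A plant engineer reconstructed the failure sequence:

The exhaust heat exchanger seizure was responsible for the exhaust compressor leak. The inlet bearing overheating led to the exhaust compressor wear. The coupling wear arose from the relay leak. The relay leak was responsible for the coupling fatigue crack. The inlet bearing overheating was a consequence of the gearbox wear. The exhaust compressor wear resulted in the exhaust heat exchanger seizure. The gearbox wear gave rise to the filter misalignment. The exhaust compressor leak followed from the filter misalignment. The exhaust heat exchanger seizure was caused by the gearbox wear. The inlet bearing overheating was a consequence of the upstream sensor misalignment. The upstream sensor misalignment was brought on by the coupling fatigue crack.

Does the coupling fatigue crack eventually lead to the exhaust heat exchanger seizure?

There is a causal chain: the coupling fatigue crack → the upstream sensor misalignment → the inlet bearing overheating → the exhaust compressor wear → the exhaust heat exchanger seizure.

Yes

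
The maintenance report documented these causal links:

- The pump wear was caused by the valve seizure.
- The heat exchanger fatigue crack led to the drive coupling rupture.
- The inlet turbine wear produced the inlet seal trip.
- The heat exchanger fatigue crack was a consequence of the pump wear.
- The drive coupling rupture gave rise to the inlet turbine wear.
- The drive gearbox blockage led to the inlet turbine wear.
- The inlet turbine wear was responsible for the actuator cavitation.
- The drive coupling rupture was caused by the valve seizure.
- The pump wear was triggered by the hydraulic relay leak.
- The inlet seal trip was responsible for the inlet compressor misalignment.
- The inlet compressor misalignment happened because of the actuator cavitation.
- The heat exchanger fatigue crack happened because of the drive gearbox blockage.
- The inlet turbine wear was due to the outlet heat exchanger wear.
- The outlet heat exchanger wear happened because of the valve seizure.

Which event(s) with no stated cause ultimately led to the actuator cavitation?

the drive gearbox blockage, the hydraulic relay leak, the valve seizure

Tracing upstream from the actuator cavitation: the actuator cavitation ← the inlet turbine wear ← the drive coupling rupture ← the heat exchanger fatigue crack ← the pump wear ← the hydraulic relay leak.
A separate upstream branch: the actuator cavitation ← the inlet turbine wear ← the outlet heat exchanger wear ← the valve seizure.
A separate upstream branch: the actuator cavitation ← the inlet turbine wear ← the drive gearbox blockage.
Each of those chain origins has no stated cause.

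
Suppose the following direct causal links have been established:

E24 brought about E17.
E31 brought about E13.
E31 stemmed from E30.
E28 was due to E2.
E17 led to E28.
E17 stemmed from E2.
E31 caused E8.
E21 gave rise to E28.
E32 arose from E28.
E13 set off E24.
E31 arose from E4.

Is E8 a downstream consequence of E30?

There is a causal chain: E30 → E31 → E8.

Yes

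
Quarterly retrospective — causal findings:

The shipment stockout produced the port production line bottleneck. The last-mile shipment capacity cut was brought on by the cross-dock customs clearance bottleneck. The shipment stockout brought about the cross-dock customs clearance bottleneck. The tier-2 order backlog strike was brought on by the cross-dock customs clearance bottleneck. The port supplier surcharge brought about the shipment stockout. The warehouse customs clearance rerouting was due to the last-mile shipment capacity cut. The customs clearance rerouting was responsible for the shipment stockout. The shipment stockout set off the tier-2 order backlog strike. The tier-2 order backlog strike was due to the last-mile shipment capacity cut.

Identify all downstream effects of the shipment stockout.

the cross-dock customs clearance bottleneck, the last-mile shipment capacity cut, the port production line bottleneck, the tier-2 order backlog strike, the warehouse customs clearance rerouting

Direct effects: the cross-dock customs clearance bottleneck, the tier-2 order backlog strike, the port production line bottleneck.
2 steps out: the last-mile shipment capacity cut.
3 steps out: the warehouse customs clearance rerouting.
Not reachable from it: the port supplier surcharge, the customs clearance rerouting.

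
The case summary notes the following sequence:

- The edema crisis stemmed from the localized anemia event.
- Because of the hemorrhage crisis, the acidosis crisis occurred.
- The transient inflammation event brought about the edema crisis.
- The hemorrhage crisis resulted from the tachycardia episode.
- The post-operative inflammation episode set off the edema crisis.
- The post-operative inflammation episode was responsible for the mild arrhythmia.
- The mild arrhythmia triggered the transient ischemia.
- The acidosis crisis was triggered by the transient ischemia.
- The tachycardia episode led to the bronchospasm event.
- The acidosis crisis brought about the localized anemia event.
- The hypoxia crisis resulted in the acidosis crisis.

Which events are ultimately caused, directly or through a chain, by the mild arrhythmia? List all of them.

the acidosis crisis, the edema crisis, the localized anemia event, the transient ischemia

Direct effects: the transient ischemia.
2 steps out: the acidosis crisis.
3 steps out: the localized anemia event.
4 steps out: the edema crisis.
Not reachable from it: the tachycardia episode, the hemorrhage crisis, the bronchospasm event, the post-operative inflammation episode, the hypoxia crisis, the transient inflammation event.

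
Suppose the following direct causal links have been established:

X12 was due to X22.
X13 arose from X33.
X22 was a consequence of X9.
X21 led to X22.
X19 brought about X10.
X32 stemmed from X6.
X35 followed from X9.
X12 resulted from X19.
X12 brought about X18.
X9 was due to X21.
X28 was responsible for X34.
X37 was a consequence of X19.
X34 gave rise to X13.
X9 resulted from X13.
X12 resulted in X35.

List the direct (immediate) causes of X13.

X33, X34

Upstream contributors include X28, but only X33, X34 feed directly into X13.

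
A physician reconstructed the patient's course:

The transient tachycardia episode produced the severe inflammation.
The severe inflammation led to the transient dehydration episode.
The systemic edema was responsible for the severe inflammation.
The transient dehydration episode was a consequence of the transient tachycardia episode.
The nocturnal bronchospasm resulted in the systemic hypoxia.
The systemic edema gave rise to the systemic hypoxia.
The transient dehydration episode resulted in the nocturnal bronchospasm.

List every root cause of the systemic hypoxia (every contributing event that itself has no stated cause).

the systemic edema, the transient tachycardia episode

Tracing upstream from the systemic hypoxia: the systemic hypoxia ← the nocturnal bronchospasm ← the transient dehydration episode ← the transient tachycardia episode.
A separate upstream branch: the systemic hypoxia ← the systemic edema.
Each of those chain origins has no stated cause.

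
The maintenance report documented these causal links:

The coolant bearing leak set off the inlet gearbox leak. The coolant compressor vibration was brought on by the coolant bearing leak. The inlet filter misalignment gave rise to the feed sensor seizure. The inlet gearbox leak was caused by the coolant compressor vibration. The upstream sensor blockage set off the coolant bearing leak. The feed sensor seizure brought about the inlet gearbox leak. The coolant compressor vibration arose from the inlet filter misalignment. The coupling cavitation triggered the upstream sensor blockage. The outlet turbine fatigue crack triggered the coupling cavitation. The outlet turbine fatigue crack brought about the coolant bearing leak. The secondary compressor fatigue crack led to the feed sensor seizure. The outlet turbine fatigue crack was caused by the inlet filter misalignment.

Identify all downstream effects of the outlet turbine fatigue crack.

Direct effects: the coupling cavitation, the coolant bearing leak.
2 steps out: the upstream sensor blockage, the coolant compressor vibration, the inlet gearbox leak.
Not reachable from it: the inlet filter misalignment, the feed sensor seizure, the secondary compressor fatigue crack.

the coolant bearing leak, the coolant compressor vibration, the coupling cavitation, the inlet gearbox leak, the upstream sensor blockage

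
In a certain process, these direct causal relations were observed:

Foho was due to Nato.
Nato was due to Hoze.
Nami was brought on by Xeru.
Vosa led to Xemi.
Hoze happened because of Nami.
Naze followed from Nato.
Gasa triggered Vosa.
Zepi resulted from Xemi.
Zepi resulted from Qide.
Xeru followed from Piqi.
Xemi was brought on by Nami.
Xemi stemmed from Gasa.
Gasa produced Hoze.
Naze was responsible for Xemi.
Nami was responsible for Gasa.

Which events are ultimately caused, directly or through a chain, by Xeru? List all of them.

Foho, Gasa, Hoze, Nami, Nato, Naze, Vosa, Xemi, Zepi

Direct effects: Nami.
2 steps out: Gasa, Hoze, Xemi.
3 steps out: Nato, Vosa, Zepi.
4 steps out: Naze, Foho.
Not reachable from it: Qide, Piqi.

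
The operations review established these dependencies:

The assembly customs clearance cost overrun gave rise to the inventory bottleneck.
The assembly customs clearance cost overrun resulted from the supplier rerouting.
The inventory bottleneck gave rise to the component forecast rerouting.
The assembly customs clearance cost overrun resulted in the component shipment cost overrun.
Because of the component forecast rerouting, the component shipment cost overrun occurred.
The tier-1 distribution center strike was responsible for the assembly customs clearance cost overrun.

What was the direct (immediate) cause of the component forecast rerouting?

the inventory bottleneck

Upstream contributors include the supplier rerouting, the assembly customs clearance cost overrun, the tier-1 distribution center strike, but only the inventory bottleneck feeds directly into the component forecast rerouting.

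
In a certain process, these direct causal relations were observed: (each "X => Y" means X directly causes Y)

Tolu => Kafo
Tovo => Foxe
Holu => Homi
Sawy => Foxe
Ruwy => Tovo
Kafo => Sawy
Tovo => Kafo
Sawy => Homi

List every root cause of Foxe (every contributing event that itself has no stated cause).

Tracing upstream from Foxe: Foxe ← Sawy ← Kafo ← Tolu.
A separate upstream branch: Foxe ← Tovo ← Ruwy.
Each of those chain origins has no stated cause.

Ruwy, Tolu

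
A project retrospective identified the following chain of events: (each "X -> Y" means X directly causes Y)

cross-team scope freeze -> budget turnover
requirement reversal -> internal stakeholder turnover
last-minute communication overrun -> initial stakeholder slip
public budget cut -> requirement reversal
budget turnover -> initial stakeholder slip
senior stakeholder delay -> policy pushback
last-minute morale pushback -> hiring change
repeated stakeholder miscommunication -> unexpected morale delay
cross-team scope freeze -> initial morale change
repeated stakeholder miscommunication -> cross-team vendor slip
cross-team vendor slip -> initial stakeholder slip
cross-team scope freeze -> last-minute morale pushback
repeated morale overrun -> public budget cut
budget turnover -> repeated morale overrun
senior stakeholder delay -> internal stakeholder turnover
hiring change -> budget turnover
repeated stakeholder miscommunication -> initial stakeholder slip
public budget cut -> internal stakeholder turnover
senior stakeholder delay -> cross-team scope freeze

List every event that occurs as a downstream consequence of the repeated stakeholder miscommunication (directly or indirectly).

the cross-team vendor slip, the initial stakeholder slip, the unexpected morale delay

Direct effects: the unexpected morale delay, the cross-team vendor slip, the initial stakeholder slip.
Not reachable from it: the senior stakeholder delay, the cross-team scope freeze, the last-minute morale pushback, the hiring change, the budget turnover, the last-minute communication overrun, the repeated morale overrun, the initial morale change, the policy pushback, the public budget cut, the requirement reversal, the internal stakeholder turnover.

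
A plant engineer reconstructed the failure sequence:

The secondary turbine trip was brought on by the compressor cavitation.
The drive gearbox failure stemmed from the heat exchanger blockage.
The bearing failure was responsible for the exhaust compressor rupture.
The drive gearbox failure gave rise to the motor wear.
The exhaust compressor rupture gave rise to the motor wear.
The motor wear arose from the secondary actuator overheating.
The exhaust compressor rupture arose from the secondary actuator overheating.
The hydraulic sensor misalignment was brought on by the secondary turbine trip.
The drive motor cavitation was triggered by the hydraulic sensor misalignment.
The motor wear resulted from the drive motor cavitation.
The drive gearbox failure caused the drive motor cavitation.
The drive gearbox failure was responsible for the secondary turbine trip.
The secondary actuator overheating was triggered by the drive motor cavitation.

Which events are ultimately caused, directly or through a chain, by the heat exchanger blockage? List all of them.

the drive gearbox failure, the drive motor cavitation, the exhaust compressor rupture, the hydraulic sensor misalignment, the motor wear, the secondary actuator overheating, the secondary turbine trip

Direct effects: the drive gearbox failure.
2 steps out: the secondary turbine trip, the drive motor cavitation, the motor wear.
3 steps out: the hydraulic sensor misalignment, the secondary actuator overheating.
4 steps out: the exhaust compressor rupture.
Not reachable from it: the compressor cavitation, the bearing failure.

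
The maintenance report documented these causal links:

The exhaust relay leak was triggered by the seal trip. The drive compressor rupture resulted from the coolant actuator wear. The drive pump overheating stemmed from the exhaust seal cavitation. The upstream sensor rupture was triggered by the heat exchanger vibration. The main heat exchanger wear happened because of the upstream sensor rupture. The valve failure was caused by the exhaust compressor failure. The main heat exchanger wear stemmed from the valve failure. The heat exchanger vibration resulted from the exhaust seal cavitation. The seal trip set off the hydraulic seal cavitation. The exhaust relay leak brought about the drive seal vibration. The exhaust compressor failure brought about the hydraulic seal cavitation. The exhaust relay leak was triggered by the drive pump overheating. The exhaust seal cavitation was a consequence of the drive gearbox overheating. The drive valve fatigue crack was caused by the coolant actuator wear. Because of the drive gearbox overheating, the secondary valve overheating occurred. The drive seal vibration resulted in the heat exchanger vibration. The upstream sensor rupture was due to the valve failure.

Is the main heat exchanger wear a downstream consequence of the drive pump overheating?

There is a causal chain: the drive pump overheating → the exhaust relay leak → the drive seal vibration → the heat exchanger vibration → the upstream sensor rupture → the main heat exchanger wear.

Yes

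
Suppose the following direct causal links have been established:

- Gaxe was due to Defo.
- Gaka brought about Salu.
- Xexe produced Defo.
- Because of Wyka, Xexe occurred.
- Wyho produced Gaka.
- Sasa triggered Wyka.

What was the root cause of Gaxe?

Tracing upstream from Gaxe: Gaxe ← Defo ← Xexe ← Wyka ← Sasa.
Sasa has no stated cause, so it is the root.

Sasa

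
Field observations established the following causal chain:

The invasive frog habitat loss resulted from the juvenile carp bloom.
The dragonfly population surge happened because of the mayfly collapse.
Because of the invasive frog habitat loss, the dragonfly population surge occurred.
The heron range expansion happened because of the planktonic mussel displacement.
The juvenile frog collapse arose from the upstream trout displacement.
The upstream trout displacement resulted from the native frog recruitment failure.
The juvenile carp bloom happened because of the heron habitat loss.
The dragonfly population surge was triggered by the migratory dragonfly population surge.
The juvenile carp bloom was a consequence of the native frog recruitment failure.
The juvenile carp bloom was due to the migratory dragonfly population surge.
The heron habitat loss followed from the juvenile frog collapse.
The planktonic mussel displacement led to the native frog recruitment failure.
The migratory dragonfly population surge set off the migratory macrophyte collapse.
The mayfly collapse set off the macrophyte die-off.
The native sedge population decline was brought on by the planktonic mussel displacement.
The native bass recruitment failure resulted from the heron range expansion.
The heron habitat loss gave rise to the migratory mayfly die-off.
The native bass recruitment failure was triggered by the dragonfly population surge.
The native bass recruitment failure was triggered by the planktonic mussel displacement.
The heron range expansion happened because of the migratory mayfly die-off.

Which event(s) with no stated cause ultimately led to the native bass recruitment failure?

the mayfly collapse, the migratory dragonfly population surge, the planktonic mussel displacement

Tracing upstream from the native bass recruitment failure: the native bass recruitment failure ← the dragonfly population surge ← the migratory dragonfly population surge.
A separate upstream branch: the native bass recruitment failure ← the planktonic mussel displacement.
A separate upstream branch: the native bass recruitment failure ← the dragonfly population surge ← the mayfly collapse.
Each of those chain origins has no stated cause.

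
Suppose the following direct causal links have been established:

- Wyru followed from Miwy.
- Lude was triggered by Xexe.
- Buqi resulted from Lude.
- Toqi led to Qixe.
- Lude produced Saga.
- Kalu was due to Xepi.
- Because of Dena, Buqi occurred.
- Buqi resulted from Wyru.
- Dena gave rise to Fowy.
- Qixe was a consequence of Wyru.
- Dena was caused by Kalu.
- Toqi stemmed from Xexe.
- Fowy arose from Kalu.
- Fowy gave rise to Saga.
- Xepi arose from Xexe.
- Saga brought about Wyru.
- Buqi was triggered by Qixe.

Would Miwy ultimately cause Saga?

No

Miwy leads to Wyru, Qixe, Buqi; Saga is not among them.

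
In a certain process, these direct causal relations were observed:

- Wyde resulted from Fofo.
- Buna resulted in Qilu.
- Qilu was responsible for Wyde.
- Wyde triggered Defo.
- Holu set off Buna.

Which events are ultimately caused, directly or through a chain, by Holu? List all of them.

Direct effects: Buna.
2 steps out: Qilu.
3 steps out: Wyde.
4 steps out: Defo.
Not reachable from it: Fofo.

Buna, Defo, Qilu, Wyde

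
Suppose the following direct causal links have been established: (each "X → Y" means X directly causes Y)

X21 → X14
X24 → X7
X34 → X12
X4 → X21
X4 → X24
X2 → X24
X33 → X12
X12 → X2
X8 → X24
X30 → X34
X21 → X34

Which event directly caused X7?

X24

Upstream contributors include X4, X30, X21, X33, X34, X12, X2, X8, but only X24 feeds directly into X7.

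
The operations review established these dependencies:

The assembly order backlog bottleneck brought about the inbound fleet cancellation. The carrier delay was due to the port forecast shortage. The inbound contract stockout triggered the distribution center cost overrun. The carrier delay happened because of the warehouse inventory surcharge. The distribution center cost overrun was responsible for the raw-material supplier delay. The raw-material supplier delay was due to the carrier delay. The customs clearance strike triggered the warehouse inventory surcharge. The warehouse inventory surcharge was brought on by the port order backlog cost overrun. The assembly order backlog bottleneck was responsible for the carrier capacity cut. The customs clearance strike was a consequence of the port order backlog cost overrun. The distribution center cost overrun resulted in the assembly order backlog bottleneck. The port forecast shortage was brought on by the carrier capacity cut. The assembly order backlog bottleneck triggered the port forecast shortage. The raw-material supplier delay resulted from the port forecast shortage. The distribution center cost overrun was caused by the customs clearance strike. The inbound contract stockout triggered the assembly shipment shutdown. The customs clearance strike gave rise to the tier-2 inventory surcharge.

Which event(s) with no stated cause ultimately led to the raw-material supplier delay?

Tracing upstream from the raw-material supplier delay: the raw-material supplier delay ← the distribution center cost overrun ← the customs clearance strike ← the port order backlog cost overrun.
A separate upstream branch: the raw-material supplier delay ← the distribution center cost overrun ← the inbound contract stockout.
Each of those chain origins has no stated cause.

the inbound contract stockout, the port order backlog cost overrun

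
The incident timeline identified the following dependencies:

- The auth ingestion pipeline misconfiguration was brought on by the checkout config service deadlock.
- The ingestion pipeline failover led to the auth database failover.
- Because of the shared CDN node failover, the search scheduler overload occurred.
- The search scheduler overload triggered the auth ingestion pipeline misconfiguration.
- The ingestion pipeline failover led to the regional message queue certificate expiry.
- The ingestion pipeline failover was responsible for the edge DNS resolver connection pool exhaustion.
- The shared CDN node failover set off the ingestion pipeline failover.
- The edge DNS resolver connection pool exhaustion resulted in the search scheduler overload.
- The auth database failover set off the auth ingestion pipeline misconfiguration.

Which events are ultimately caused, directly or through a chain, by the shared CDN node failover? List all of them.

Direct effects: the ingestion pipeline failover, the search scheduler overload.
2 steps out: the regional message queue certificate expiry, the edge DNS resolver connection pool exhaustion, the auth database failover, the auth ingestion pipeline misconfiguration.
Not reachable from it: the checkout config service deadlock.

the auth database failover, the auth ingestion pipeline misconfiguration, the edge DNS resolver connection pool exhaustion, the ingestion pipeline failover, the regional message queue certificate expiry, the search scheduler overload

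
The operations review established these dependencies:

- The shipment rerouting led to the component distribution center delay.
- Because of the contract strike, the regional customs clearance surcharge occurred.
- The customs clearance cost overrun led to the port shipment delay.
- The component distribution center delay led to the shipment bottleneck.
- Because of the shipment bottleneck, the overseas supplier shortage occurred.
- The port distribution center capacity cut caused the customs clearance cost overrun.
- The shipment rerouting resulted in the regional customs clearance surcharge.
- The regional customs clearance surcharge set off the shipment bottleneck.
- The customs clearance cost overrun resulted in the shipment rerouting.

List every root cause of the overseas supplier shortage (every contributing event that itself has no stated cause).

the contract strike, the port distribution center capacity cut

Tracing upstream from the overseas supplier shortage: the overseas supplier shortage ← the shipment bottleneck ← the regional customs clearance surcharge ← the shipment rerouting ← the customs clearance cost overrun ← the port distribution center capacity cut.
A separate upstream branch: the overseas supplier shortage ← the shipment bottleneck ← the regional customs clearance surcharge ← the contract strike.
Each of those chain origins has no stated cause.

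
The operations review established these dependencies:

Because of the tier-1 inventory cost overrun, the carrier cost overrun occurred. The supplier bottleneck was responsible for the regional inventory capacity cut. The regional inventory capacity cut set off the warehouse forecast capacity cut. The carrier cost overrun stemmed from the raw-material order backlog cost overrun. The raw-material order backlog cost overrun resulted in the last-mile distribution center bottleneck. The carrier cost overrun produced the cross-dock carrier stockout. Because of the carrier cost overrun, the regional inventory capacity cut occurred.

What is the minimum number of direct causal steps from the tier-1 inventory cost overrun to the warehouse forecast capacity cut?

Shortest chain: the tier-1 inventory cost overrun → the carrier cost overrun → the regional inventory capacity cut → the warehouse forecast capacity cut.

3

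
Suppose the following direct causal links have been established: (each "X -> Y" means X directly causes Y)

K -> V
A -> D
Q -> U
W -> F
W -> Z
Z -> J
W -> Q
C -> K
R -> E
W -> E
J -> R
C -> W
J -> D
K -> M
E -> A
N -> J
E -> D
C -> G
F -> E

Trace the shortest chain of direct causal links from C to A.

C → W
W → E
E → A
Length: 3 steps.

C → W → E → A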